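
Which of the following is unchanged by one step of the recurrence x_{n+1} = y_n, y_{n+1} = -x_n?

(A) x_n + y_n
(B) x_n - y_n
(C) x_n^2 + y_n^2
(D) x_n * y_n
C

For the recurrence x_{n+1} = y_n, y_{n+1} = -x_n:

x_{n+1}^2 + y_{n+1}^2 = y_n^2 + (-x_n)^2 = x_n^2 + y_n^2
The sum of squares is conserved (like energy in a harmonic oscillator).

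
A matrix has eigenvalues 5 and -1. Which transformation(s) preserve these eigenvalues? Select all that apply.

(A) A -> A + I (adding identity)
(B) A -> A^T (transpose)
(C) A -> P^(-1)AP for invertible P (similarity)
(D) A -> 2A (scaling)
B and C

Eigenvalues are preserved by:
1. Similarity transformations: A -> P^(-1)AP (same characteristic polynomial)
2. Transpose: A^T has the same eigenvalues as A

Eigenvalues are NOT preserved by:
- Adding identity: eigenvalues become 5+1, -1+1
- Scaling: eigenvalues become 10, -2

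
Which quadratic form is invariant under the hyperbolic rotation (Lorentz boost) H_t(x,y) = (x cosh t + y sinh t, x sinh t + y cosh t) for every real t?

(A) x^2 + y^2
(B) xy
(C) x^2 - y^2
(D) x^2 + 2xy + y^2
C

Write x' = x cosh t + y sinh t, y' = x sinh t + y cosh t and substitute into each option:
(A) x^2 + y^2: (x cosh t + y sinh t)^2 + (x sinh t + y cosh t)^2 = (x^2 + y^2)(cosh^2 t + sinh^2 t) + 4xy sinh t cosh t = (x^2 + y^2) cosh 2t + 2xy sinh 2t   [not invariant for t != 0]
(B) xy: (x cosh t + y sinh t)(x sinh t + y cosh t) = xy(cosh^2 t + sinh^2 t) + (x^2 + y^2) sinh t cosh t = xy cosh 2t + (x^2 + y^2)(sinh 2t)/2   [not invariant for t != 0]
(C) x^2 - y^2: (x cosh t + y sinh t)^2 - (x sinh t + y cosh t)^2 = x^2(cosh^2 t - sinh^2 t) + 2xy(cosh t sinh t - sinh t cosh t) + y^2(sinh^2 t - cosh^2 t) = x^2 - y^2   [invariant, using cosh^2 t - sinh^2 t = 1]
(D) x^2 + 2xy + y^2: (x' + y')^2 with x' + y' = (x + y)(cosh t + sinh t) = (x + y)e^t, so it becomes (x + y)^2 e^(2t)   [not invariant for t != 0]

Only (C) x^2 - y^2 is unchanged; it is the Minkowski form preserved by Lorentz boosts, just as x^2 + y^2 is preserved by ordinary rotations.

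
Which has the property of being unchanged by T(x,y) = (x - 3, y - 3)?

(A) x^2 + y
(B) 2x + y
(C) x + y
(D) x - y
D

An expression E(x,y) is invariant under T if E(T(x,y)) = E(x,y). Here T(x,y) = (x - 3, y - 3).
Substitute the transformed coordinates into each option and compare with the original:
(A) x^2 + y  ->  (x - 3)^2 + (y - 3) = x^2 - 6x + y + 6   [differs from x^2 + y: not invariant]
(B) 2x + y  ->  2(x - 3) + (y - 3) = 2x + y - 9   [differs from 2x + y: not invariant]
(C) x + y  ->  (x - 3) + (y - 3) = x + y - 6   [differs from x + y: not invariant]
(D) x - y  ->  (x - 3) - (y - 3) = x - y   [equals x - y: invariant]

Only option (D), x - y, is unchanged by the transformation.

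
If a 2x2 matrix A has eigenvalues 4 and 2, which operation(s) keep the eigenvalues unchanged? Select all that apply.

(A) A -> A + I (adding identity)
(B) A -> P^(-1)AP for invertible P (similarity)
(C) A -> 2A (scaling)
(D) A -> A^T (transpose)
B and D

Eigenvalues are preserved by:
1. Similarity transformations: A -> P^(-1)AP (same characteristic polynomial)
2. Transpose: A^T has the same eigenvalues as A

Eigenvalues are NOT preserved by:
- Adding identity: eigenvalues become 4+1, 2+1
- Scaling: eigenvalues become 8, 4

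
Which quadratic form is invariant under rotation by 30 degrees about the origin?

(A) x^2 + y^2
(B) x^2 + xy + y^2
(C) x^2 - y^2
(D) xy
A

Rotation by 30 degrees sends (x, y) to (sqrt(3)x/2 - y/2, x/2 + sqrt(3)y/2).
Substitute the transformed coordinates into each option and compare with the original:
(A) x^2 + y^2  ->  (sqrt(3)x/2 - y/2)^2 + (x/2 + sqrt(3)y/2)^2 = x^2 + y^2   [equals x^2 + y^2: invariant]
(B) x^2 + xy + y^2  ->  (sqrt(3)x/2 - y/2)^2 + (sqrt(3)x/2 - y/2)(x/2 + sqrt(3)y/2) + (x/2 + sqrt(3)y/2)^2 = sqrt(3)x^2/4 + x^2 + xy/2 - sqrt(3)y^2/4 + y^2   [differs from x^2 + xy + y^2: not invariant]
(C) x^2 - y^2  ->  (sqrt(3)x/2 - y/2)^2 - (x/2 + sqrt(3)y/2)^2 = x^2/2 - sqrt(3)xy - y^2/2   [differs from x^2 - y^2: not invariant]
(D) xy  ->  (sqrt(3)x/2 - y/2)(x/2 + sqrt(3)y/2) = sqrt(3)x^2/4 + xy/2 - sqrt(3)y^2/4   [differs from xy: not invariant]

Only option (A), x^2 + y^2, is unchanged by the transformation.
x^2 + y^2 is the squared distance from the origin, which rotations preserve.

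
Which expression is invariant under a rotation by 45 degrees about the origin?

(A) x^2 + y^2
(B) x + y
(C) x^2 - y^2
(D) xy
A

A rotation by 45 degrees sends (x, y) to (sqrt(2)x/2 - sqrt(2)y/2, sqrt(2)x/2 + sqrt(2)y/2).
Substitute the transformed coordinates into each option and compare with the original:
(A) x^2 + y^2  ->  (sqrt(2)x/2 - sqrt(2)y/2)^2 + (sqrt(2)x/2 + sqrt(2)y/2)^2 = x^2 + y^2   [equals x^2 + y^2: invariant]
(B) x + y  ->  (sqrt(2)x/2 - sqrt(2)y/2) + (sqrt(2)x/2 + sqrt(2)y/2) = sqrt(2)x   [differs from x + y: not invariant]
(C) x^2 - y^2  ->  (sqrt(2)x/2 - sqrt(2)y/2)^2 - (sqrt(2)x/2 + sqrt(2)y/2)^2 = -2xy   [differs from x^2 - y^2: not invariant]
(D) xy  ->  (sqrt(2)x/2 - sqrt(2)y/2)(sqrt(2)x/2 + sqrt(2)y/2) = x^2/2 - y^2/2   [differs from xy: not invariant]

Only option (A), x^2 + y^2, is unchanged by the transformation.
Geometrically, x^2 + y^2 is the squared distance from the origin, which every rotation about the origin preserves.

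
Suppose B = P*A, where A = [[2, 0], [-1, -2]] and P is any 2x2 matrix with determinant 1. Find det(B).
-4

By the multiplicative property of determinants, det(B) = det(P*A) = det(P) * det(A) = det(A),
so the determinant is invariant under multiplication by any determinant-1 matrix; we just need det(A).

det(A) = (2)(-2) - (0)(-1) = -4 - 0 = -4

Therefore det(B) = 1 * (-4) = -4.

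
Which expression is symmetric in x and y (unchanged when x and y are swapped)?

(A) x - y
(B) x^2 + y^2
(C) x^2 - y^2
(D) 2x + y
B

A symmetric expression is unchanged when the variables are permuted; here the transformation to test is the swap (x, y) -> (y, x).
Substitute the transformed coordinates into each option and compare with the original:
(A) x - y  ->  (y) - (x) = -x + y   [differs from x - y: not invariant]
(B) x^2 + y^2  ->  (y)^2 + (x)^2 = x^2 + y^2   [equals x^2 + y^2: invariant]
(C) x^2 - y^2  ->  (y)^2 - (x)^2 = -x^2 + y^2   [differs from x^2 - y^2: not invariant]
(D) 2x + y  ->  2(y) + (x) = x + 2y   [differs from 2x + y: not invariant]

Only option (B), x^2 + y^2, is unchanged by the transformation.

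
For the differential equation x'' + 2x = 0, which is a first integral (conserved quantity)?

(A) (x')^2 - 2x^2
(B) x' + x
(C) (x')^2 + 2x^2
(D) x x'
C

A first integral I satisfies dI/dt = 0 along every solution. Differentiate each option and use the equation of motion:
(A) d/dt[(x')^2 - 2x^2] = 2x'x'' - 4x x' = -8x x', not identically 0
(B) d/dt[x' + x] = x'' + x' = -2x + x', not identically 0
(C) d/dt[(x')^2 + 2x^2] = 2x'x'' + 4x x' = 2x'(-2x) + 4x x' = 0
(D) d/dt[x x'] = (x')^2 + x x'' = (x')^2 - 2x^2, not identically 0

Only (C) has zero time-derivative. So the energy-like quantity (x')^2 + 2x^2 is the first integral.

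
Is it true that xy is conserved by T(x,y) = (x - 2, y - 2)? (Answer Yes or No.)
No

Substitute T(x,y) = (x - 2, y - 2) into the expression and compare with the original.

Original: xy
After applying T: (x - 2)(y - 2) = xy - 2x - 2y + 4

This differs from the original xy (difference: -2x - 2y + 4), so the expression is NOT invariant.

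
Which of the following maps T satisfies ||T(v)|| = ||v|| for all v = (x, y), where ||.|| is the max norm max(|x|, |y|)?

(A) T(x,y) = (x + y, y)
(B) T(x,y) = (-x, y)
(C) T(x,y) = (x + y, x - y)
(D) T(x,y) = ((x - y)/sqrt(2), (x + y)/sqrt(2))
B

A transformation preserves a norm if ||T(v)|| = ||v|| for every v; a single vector where the norm changes rules an option out.

(A) T(x,y) = (x + y, y): v = (1, 1) has norm max(|1|, |1|) = 1, but T(v) = (2, 1) has norm 2 -- not preserved.
(B) T(x,y) = (-x, y): preserves the norm -- it only permutes the coordinates and/or flips signs, which leaves max(|x|, |y|) unchanged.
(C) T(x,y) = (x + y, x - y): v = (1, 1) has norm max(|1|, |1|) = 1, but T(v) = (2, 0) has norm 2 -- not preserved.
(D) T(x,y) = ((x - y)/sqrt(2), (x + y)/sqrt(2)): v = (1, 0) has norm max(|1|, |0|) = 1, but T(v) = (sqrt(2)/2, sqrt(2)/2) has norm sqrt(2)/2 -- not preserved.

Therefore the answer is (B).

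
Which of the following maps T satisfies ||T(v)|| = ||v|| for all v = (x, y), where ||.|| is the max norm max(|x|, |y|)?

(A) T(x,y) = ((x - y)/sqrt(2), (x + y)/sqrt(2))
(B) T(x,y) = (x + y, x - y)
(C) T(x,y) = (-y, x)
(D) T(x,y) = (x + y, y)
C

A transformation preserves a norm if ||T(v)|| = ||v|| for every v; a single vector where the norm changes rules an option out.

(A) T(x,y) = ((x - y)/sqrt(2), (x + y)/sqrt(2)): v = (1, 0) has norm max(|1|, |0|) = 1, but T(v) = (sqrt(2)/2, sqrt(2)/2) has norm sqrt(2)/2 -- not preserved.
(B) T(x,y) = (x + y, x - y): v = (1, 1) has norm max(|1|, |1|) = 1, but T(v) = (2, 0) has norm 2 -- not preserved.
(C) T(x,y) = (-y, x): preserves the norm -- it only permutes the coordinates and/or flips signs, which leaves max(|x|, |y|) unchanged.
(D) T(x,y) = (x + y, y): v = (1, 1) has norm max(|1|, |1|) = 1, but T(v) = (2, 1) has norm 2 -- not preserved.

Therefore the answer is (C).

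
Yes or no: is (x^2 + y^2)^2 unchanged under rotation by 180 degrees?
Yes

Applying rotation by 180 degrees: x' = x*cos(180 degrees) - y*sin(180 degrees) = -x, y' = x*sin(180 degrees) + y*cos(180 degrees) = -y

Substituting into (x^2 + y^2)^2:
((-x)^2 + (-y)^2)^2
= x^4 + 2x^2y^2 + y^4 = (x^2 + y^2)^2

This equals the original expression (x^2 + y^2)^2, so it IS invariant.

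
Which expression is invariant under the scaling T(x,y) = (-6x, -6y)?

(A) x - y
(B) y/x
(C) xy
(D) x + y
B

Under the uniform scaling T(x,y) = (-6x, -6y):
Substitute the transformed coordinates into each option and compare with the original:
(A) x - y  ->  (-6x) - (-6y) = -6x + 6y   [differs from x - y: not invariant]
(B) y/x  ->  (-6y)/(-6x) = y/x   [equals y/x: invariant]
(C) xy  ->  (-6x)(-6y) = 36xy   [differs from xy: not invariant]
(D) x + y  ->  (-6x) + (-6y) = -6x - 6y   [differs from x + y: not invariant]

Only option (B), y/x, is unchanged by the transformation.
The common factor -6 cancels in a ratio of coordinates, while sums, products and sums of squares pick up factors of -6 or 36.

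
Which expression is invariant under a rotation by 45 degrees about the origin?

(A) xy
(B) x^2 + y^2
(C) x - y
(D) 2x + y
B

A rotation by 45 degrees sends (x, y) to (sqrt(2)x/2 - sqrt(2)y/2, sqrt(2)x/2 + sqrt(2)y/2).
Substitute the transformed coordinates into each option and compare with the original:
(A) xy  ->  (sqrt(2)x/2 - sqrt(2)y/2)(sqrt(2)x/2 + sqrt(2)y/2) = x^2/2 - y^2/2   [differs from xy: not invariant]
(B) x^2 + y^2  ->  (sqrt(2)x/2 - sqrt(2)y/2)^2 + (sqrt(2)x/2 + sqrt(2)y/2)^2 = x^2 + y^2   [equals x^2 + y^2: invariant]
(C) x - y  ->  (sqrt(2)x/2 - sqrt(2)y/2) - (sqrt(2)x/2 + sqrt(2)y/2) = -sqrt(2)y   [differs from x - y: not invariant]
(D) 2x + y  ->  2(sqrt(2)x/2 - sqrt(2)y/2) + (sqrt(2)x/2 + sqrt(2)y/2) = 3sqrt(2)x/2 - sqrt(2)y/2   [differs from 2x + y: not invariant]

Only option (B), x^2 + y^2, is unchanged by the transformation.
Geometrically, x^2 + y^2 is the squared distance from the origin, which every rotation about the origin preserves.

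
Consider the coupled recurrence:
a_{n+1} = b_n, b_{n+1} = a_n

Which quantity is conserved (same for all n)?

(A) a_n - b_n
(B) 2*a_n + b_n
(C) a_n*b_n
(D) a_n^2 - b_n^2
C

Replace a_n by a_{n+1} = b_n and b_n by b_{n+1} = a_n in each option and simplify:
(A) a_n - b_n  ->  (b_n) - (a_n) = -a_n + b_n   [not conserved]
(B) 2*a_n + b_n  ->  2*(b_n) + (a_n) = a_n + 2*b_n   [not conserved]
(C) a_n*b_n  ->  (b_n)*(a_n) = a_n*b_n   [conserved]
(D) a_n^2 - b_n^2  ->  (b_n)^2 - (a_n)^2 = -a_n^2 + b_n^2   [not conserved]

Only (C) a_n*b_n returns to itself after one step, so it is the conserved quantity.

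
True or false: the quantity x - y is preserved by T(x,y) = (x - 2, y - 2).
True

Substitute T(x,y) = (x - 2, y - 2) into the expression and compare with the original.

Original: x - y
After applying T: (x - 2) - (y - 2) = x - y

This is identical to the original x - y, so the expression is invariant.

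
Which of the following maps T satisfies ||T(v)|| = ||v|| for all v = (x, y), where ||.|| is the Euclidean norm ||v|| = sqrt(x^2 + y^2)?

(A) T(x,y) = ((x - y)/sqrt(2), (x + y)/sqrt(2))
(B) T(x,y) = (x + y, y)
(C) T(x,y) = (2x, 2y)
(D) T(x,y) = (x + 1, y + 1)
A

A transformation preserves a norm if ||T(v)|| = ||v|| for every v; a single vector where the norm changes rules an option out.

(A) T(x,y) = ((x - y)/sqrt(2), (x + y)/sqrt(2)): preserves the norm -- it is an orthogonal map (a rotation/reflection), and (sqrt(2)(x - y)/2)^2 + (sqrt(2)(x + y)/2)^2 simplifies to x^2 + y^2.
(B) T(x,y) = (x + y, y): v = (0, 1) has norm sqrt((0)^2 + (1)^2) = 1, but T(v) = (1, 1) has norm sqrt(2) -- not preserved.
(C) T(x,y) = (2x, 2y): v = (1, 0) has norm sqrt((1)^2 + (0)^2) = 1, but T(v) = (2, 0) has norm 2 -- not preserved.
(D) T(x,y) = (x + 1, y + 1): v = (1, 0) has norm sqrt((1)^2 + (0)^2) = 1, but T(v) = (2, 1) has norm sqrt(5) -- not preserved.

Therefore the answer is (A).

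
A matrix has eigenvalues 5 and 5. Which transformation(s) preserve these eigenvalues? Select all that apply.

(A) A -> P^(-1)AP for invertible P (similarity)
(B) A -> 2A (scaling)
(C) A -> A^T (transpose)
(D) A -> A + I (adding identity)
A and C

Eigenvalues are preserved by:
1. Similarity transformations: A -> P^(-1)AP (same characteristic polynomial)
2. Transpose: A^T has the same eigenvalues as A

Eigenvalues are NOT preserved by:
- Adding identity: eigenvalues become 5+1, 5+1
- Scaling: eigenvalues become 10, 10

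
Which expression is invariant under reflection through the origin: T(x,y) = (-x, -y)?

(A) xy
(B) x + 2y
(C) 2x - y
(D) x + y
A

The map is reflection through the origin: T(x,y) = (-x, -y).
Substitute the transformed coordinates into each option and compare with the original:
(A) xy  ->  (-x)(-y) = xy   [equals xy: invariant]
(B) x + 2y  ->  (-x) + 2(-y) = -x - 2y   [differs from x + 2y: not invariant]
(C) 2x - y  ->  2(-x) - (-y) = -2x + y   [differs from 2x - y: not invariant]
(D) x + y  ->  (-x) + (-y) = -x - y   [differs from x + y: not invariant]

Only option (A), xy, is unchanged by the transformation.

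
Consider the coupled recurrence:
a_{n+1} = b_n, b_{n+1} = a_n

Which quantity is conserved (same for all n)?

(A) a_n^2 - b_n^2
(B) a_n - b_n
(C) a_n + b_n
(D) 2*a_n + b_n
C

Replace a_n by a_{n+1} = b_n and b_n by b_{n+1} = a_n in each option and simplify:
(A) a_n^2 - b_n^2  ->  (b_n)^2 - (a_n)^2 = -a_n^2 + b_n^2   [not conserved]
(B) a_n - b_n  ->  (b_n) - (a_n) = -a_n + b_n   [not conserved]
(C) a_n + b_n  ->  (b_n) + (a_n) = a_n + b_n   [conserved]
(D) 2*a_n + b_n  ->  2*(b_n) + (a_n) = a_n + 2*b_n   [not conserved]

Only (C) a_n + b_n returns to itself after one step, so it is the conserved quantity.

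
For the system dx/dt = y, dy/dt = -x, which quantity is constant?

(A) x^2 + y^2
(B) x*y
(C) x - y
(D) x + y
A

A first integral I satisfies dI/dt = 0 along every solution. Differentiate each option and use the equation of motion:
(A) d/dt[x^2 + y^2] = 2x*dx/dt + 2y*dy/dt = 2x*y + 2y*(-x) = 0
(B) d/dt[x*y] = (dx/dt)y + x(dy/dt) = y^2 - x^2, not identically 0
(C) d/dt[x - y] = y - (-x) = x + y, not identically 0
(D) d/dt[x + y] = y + (-x) = y - x, not identically 0

Only (A) has zero time-derivative. So x^2 + y^2 (the squared radius; trajectories are circles) is the conserved quantity.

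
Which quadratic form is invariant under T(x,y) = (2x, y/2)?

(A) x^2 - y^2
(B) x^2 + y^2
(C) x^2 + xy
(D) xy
D

T multiplies x by 2 and divides y by 2.
Substitute the transformed coordinates into each option and compare with the original:
(A) x^2 - y^2  ->  (2x)^2 - (y/2)^2 = 4x^2 - y^2/4   [differs from x^2 - y^2: not invariant]
(B) x^2 + y^2  ->  (2x)^2 + (y/2)^2 = 4x^2 + y^2/4   [differs from x^2 + y^2: not invariant]
(C) x^2 + xy  ->  (2x)^2 + (2x)(y/2) = 4x^2 + xy   [differs from x^2 + xy: not invariant]
(D) xy  ->  (2x)(y/2) = xy   [equals xy: invariant]

Only option (D), xy, is unchanged by the transformation.
The factors 2 and 1/2 cancel only in the pure product xy.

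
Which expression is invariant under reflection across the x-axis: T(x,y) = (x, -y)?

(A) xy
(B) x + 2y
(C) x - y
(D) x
D

The map is reflection across the x-axis: T(x,y) = (x, -y).
Substitute the transformed coordinates into each option and compare with the original:
(A) xy  ->  (x)(-y) = -xy   [differs from xy: not invariant]
(B) x + 2y  ->  (x) + 2(-y) = x - 2y   [differs from x + 2y: not invariant]
(C) x - y  ->  (x) - (-y) = x + y   [differs from x - y: not invariant]
(D) x  ->  (x) = x   [equals x: invariant]

Only option (D), x, is unchanged by the transformation.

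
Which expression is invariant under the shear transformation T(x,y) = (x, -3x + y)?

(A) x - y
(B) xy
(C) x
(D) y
C

Under the shear T(x,y) = (x, -3x + y):
Substitute the transformed coordinates into each option and compare with the original:
(A) x - y  ->  (x) - (-3x + y) = 4x - y   [differs from x - y: not invariant]
(B) xy  ->  (x)(-3x + y) = -3x^2 + xy   [differs from xy: not invariant]
(C) x  ->  (x) = x   [equals x: invariant]
(D) y  ->  (-3x + y) = -3x + y   [differs from y: not invariant]

Only option (C), x, is unchanged by the transformation.
A vertical shear moves points parallel to the y-axis, so the x-coordinate (and any function of x alone) is unchanged.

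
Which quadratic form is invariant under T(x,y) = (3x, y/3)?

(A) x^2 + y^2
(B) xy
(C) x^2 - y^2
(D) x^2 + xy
B

T multiplies x by 3 and divides y by 3.
Substitute the transformed coordinates into each option and compare with the original:
(A) x^2 + y^2  ->  (3x)^2 + (y/3)^2 = 9x^2 + y^2/9   [differs from x^2 + y^2: not invariant]
(B) xy  ->  (3x)(y/3) = xy   [equals xy: invariant]
(C) x^2 - y^2  ->  (3x)^2 - (y/3)^2 = 9x^2 - y^2/9   [differs from x^2 - y^2: not invariant]
(D) x^2 + xy  ->  (3x)^2 + (3x)(y/3) = 9x^2 + xy   [differs from x^2 + xy: not invariant]

Only option (B), xy, is unchanged by the transformation.
The factors 3 and 1/3 cancel only in the pure product xy.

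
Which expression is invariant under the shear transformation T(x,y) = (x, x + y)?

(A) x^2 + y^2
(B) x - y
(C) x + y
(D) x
D

Under the shear T(x,y) = (x, x + y):
Substitute the transformed coordinates into each option and compare with the original:
(A) x^2 + y^2  ->  (x)^2 + (x + y)^2 = 2x^2 + 2xy + y^2   [differs from x^2 + y^2: not invariant]
(B) x - y  ->  (x) - (x + y) = -y   [differs from x - y: not invariant]
(C) x + y  ->  (x) + (x + y) = 2x + y   [differs from x + y: not invariant]
(D) x  ->  (x) = x   [equals x: invariant]

Only option (D), x, is unchanged by the transformation.
A vertical shear moves points parallel to the y-axis, so the x-coordinate (and any function of x alone) is unchanged.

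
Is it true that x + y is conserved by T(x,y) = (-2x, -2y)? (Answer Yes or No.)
No

Substitute T(x,y) = (-2x, -2y) into the expression and compare with the original.

Original: x + y
After applying T: (-2x) + (-2y) = -2x - 2y

This differs from the original x + y (difference: -3x - 3y), so the expression is NOT invariant.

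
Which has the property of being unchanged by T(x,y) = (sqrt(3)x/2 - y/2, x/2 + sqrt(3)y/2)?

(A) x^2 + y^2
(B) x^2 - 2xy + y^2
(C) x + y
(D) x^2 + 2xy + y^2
A

An expression E(x,y) is invariant under T if E(T(x,y)) = E(x,y). Here T(x,y) = (sqrt(3)x/2 - y/2, x/2 + sqrt(3)y/2).
Substitute the transformed coordinates into each option and compare with the original:
(A) x^2 + y^2  ->  (sqrt(3)x/2 - y/2)^2 + (x/2 + sqrt(3)y/2)^2 = x^2 + y^2   [equals x^2 + y^2: invariant]
(B) x^2 - 2xy + y^2  ->  (sqrt(3)x/2 - y/2)^2 - 2(sqrt(3)x/2 - y/2)(x/2 + sqrt(3)y/2) + (x/2 + sqrt(3)y/2)^2 = -sqrt(3)x^2/2 + x^2 - xy + sqrt(3)y^2/2 + y^2   [differs from x^2 - 2xy + y^2: not invariant]
(C) x + y  ->  (sqrt(3)x/2 - y/2) + (x/2 + sqrt(3)y/2) = x/2 + sqrt(3)x/2 - y/2 + sqrt(3)y/2   [differs from x + y: not invariant]
(D) x^2 + 2xy + y^2  ->  (sqrt(3)x/2 - y/2)^2 + 2(sqrt(3)x/2 - y/2)(x/2 + sqrt(3)y/2) + (x/2 + sqrt(3)y/2)^2 = sqrt(3)x^2/2 + x^2 + xy - sqrt(3)y^2/2 + y^2   [differs from x^2 + 2xy + y^2: not invariant]

Only option (A), x^2 + y^2, is unchanged by the transformation.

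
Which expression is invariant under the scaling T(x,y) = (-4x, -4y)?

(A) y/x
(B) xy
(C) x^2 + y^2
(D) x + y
A

Under the uniform scaling T(x,y) = (-4x, -4y):
Substitute the transformed coordinates into each option and compare with the original:
(A) y/x  ->  (-4y)/(-4x) = y/x   [equals y/x: invariant]
(B) xy  ->  (-4x)(-4y) = 16xy   [differs from xy: not invariant]
(C) x^2 + y^2  ->  (-4x)^2 + (-4y)^2 = 16x^2 + 16y^2   [differs from x^2 + y^2: not invariant]
(D) x + y  ->  (-4x) + (-4y) = -4x - 4y   [differs from x + y: not invariant]

Only option (A), y/x, is unchanged by the transformation.
The common factor -4 cancels in a ratio of coordinates, while sums, products and sums of squares pick up factors of -4 or 16.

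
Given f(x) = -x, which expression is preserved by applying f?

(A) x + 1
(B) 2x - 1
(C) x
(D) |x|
D

For f(x) = -x:
Applying f replaces x by -x. Since |-x| = |x|, the absolute value is unchanged by f, whereas x -> -x, 2x - 1 -> -2x - 1 and x + 1 -> -x + 1 all change.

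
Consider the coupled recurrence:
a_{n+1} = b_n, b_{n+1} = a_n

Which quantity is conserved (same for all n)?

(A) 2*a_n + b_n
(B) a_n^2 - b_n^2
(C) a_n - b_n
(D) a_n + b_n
D

Replace a_n by a_{n+1} = b_n and b_n by b_{n+1} = a_n in each option and simplify:
(A) 2*a_n + b_n  ->  2*(b_n) + (a_n) = a_n + 2*b_n   [not conserved]
(B) a_n^2 - b_n^2  ->  (b_n)^2 - (a_n)^2 = -a_n^2 + b_n^2   [not conserved]
(C) a_n - b_n  ->  (b_n) - (a_n) = -a_n + b_n   [not conserved]
(D) a_n + b_n  ->  (b_n) + (a_n) = a_n + b_n   [conserved]

Only (D) a_n + b_n returns to itself after one step, so it is the conserved quantity.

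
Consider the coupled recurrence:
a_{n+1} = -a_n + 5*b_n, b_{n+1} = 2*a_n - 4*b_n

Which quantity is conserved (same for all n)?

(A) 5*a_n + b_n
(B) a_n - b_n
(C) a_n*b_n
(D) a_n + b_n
D

Replace a_n by a_{n+1} = -a_n + 5*b_n and b_n by b_{n+1} = 2*a_n - 4*b_n in each option and simplify:
(A) 5*a_n + b_n  ->  5*(-a_n + 5*b_n) + (2*a_n - 4*b_n) = -3*a_n + 21*b_n   [not conserved]
(B) a_n - b_n  ->  (-a_n + 5*b_n) - (2*a_n - 4*b_n) = -3*a_n + 9*b_n   [not conserved]
(C) a_n*b_n  ->  (-a_n + 5*b_n)*(2*a_n - 4*b_n) = -2*a_n^2 + 14*a_n*b_n - 20*b_n^2   [not conserved]
(D) a_n + b_n  ->  (-a_n + 5*b_n) + (2*a_n - 4*b_n) = a_n + b_n   [conserved]

Only (D) a_n + b_n returns to itself after one step, so it is the conserved quantity.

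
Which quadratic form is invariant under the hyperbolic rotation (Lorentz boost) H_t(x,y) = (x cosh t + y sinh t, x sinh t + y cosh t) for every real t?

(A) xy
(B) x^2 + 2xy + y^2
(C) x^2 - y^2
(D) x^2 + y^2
C

Write x' = x cosh t + y sinh t, y' = x sinh t + y cosh t and substitute into each option:
(A) xy: (x cosh t + y sinh t)(x sinh t + y cosh t) = xy(cosh^2 t + sinh^2 t) + (x^2 + y^2) sinh t cosh t = xy cosh 2t + (x^2 + y^2)(sinh 2t)/2   [not invariant for t != 0]
(B) x^2 + 2xy + y^2: (x' + y')^2 with x' + y' = (x + y)(cosh t + sinh t) = (x + y)e^t, so it becomes (x + y)^2 e^(2t)   [not invariant for t != 0]
(C) x^2 - y^2: (x cosh t + y sinh t)^2 - (x sinh t + y cosh t)^2 = x^2(cosh^2 t - sinh^2 t) + 2xy(cosh t sinh t - sinh t cosh t) + y^2(sinh^2 t - cosh^2 t) = x^2 - y^2   [invariant, using cosh^2 t - sinh^2 t = 1]
(D) x^2 + y^2: (x cosh t + y sinh t)^2 + (x sinh t + y cosh t)^2 = (x^2 + y^2)(cosh^2 t + sinh^2 t) + 4xy sinh t cosh t = (x^2 + y^2) cosh 2t + 2xy sinh 2t   [not invariant for t != 0]

Only (C) x^2 - y^2 is unchanged; it is the Minkowski form preserved by Lorentz boosts, just as x^2 + y^2 is preserved by ordinary rotations.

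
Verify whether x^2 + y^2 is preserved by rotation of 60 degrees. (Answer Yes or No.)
Yes

Applying rotation by 60 degrees: x' = x*cos(60 degrees) - y*sin(60 degrees) = x/2 - sqrt(3)y/2, y' = x*sin(60 degrees) + y*cos(60 degrees) = sqrt(3)x/2 + y/2

Substituting into x^2 + y^2:
(x/2 - sqrt(3)y/2)^2 + (sqrt(3)x/2 + y/2)^2
= x^2 + y^2

This equals the original expression x^2 + y^2, so it IS invariant.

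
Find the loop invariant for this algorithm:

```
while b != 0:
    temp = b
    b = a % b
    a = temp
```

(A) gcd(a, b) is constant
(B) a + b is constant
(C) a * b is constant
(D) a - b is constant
A

A loop invariant must hold before the first iteration and be re-established by every execution of the body.

(A) gcd(a, b) is constant: One iteration replaces (a, b) by (b, a mod b). Since a mod b = a - q*b for an integer q, any common divisor of a and b divides b and a mod b, and conversely; hence gcd(b, a mod b) = gcd(a, b). For instance (31, 5) -> (5, 1) keeps gcd = 1. At exit b = 0 and a = gcd of the original inputs.

The other options fail:
(B) a + b is constant: e.g. (a, b) = (31, 5) -> (5, 1): the sum goes from 36 to 6.
(C) a * b is constant: e.g. (a, b) = (31, 5) -> (5, 1): the product goes from 155 to 5.
(D) a - b is constant: e.g. (a, b) = (31, 5) -> (5, 1): the difference goes from 26 to 4.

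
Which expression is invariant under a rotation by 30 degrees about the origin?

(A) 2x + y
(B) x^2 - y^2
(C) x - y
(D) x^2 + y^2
D

A rotation by 30 degrees sends (x, y) to (sqrt(3)x/2 - y/2, x/2 + sqrt(3)y/2).
Substitute the transformed coordinates into each option and compare with the original:
(A) 2x + y  ->  2(sqrt(3)x/2 - y/2) + (x/2 + sqrt(3)y/2) = x/2 + sqrt(3)x - y + sqrt(3)y/2   [differs from 2x + y: not invariant]
(B) x^2 - y^2  ->  (sqrt(3)x/2 - y/2)^2 - (x/2 + sqrt(3)y/2)^2 = x^2/2 - sqrt(3)xy - y^2/2   [differs from x^2 - y^2: not invariant]
(C) x - y  ->  (sqrt(3)x/2 - y/2) - (x/2 + sqrt(3)y/2) = -x/2 + sqrt(3)x/2 - sqrt(3)y/2 - y/2   [differs from x - y: not invariant]
(D) x^2 + y^2  ->  (sqrt(3)x/2 - y/2)^2 + (x/2 + sqrt(3)y/2)^2 = x^2 + y^2   [equals x^2 + y^2: invariant]

Only option (D), x^2 + y^2, is unchanged by the transformation.
Geometrically, x^2 + y^2 is the squared distance from the origin, which every rotation about the origin preserves.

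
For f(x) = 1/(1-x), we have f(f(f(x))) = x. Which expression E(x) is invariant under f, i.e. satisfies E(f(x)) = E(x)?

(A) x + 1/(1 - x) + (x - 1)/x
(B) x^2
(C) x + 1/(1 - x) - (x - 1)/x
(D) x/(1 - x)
A

Replace x by f(x) = 1/(1 - x) in each option and simplify. As a quick numerical cross-check, also compare E(4) with E(f(4)) = E(-1/3).

(A) x + 1/(1 - x) + (x - 1)/x  ->  (1/(1 - x)) + 1/(1 - (1/(1 - x))) + ((1/(1 - x)) - 1)/(1/(1 - x)), which simplifies back to x + 1/(1 - x) + (x - 1)/x; check: E(4) = 53/12, E(-1/3) = 53/12.   [invariant]
(B) x^2  ->  (1/(1 - x))^2 = (x - 1)^(-2); check: E(4) = 16 but E(-1/3) = 1/9.   [not invariant]
(C) x + 1/(1 - x) - (x - 1)/x  ->  (1/(1 - x)) + 1/(1 - (1/(1 - x))) - ((1/(1 - x)) - 1)/(1/(1 - x)) = (x^2(1 - x) - x + (x - 1)^2)/(x(x - 1)); check: E(4) = 35/12 but E(-1/3) = -43/12.   [not invariant]
(D) x/(1 - x)  ->  (1/(1 - x))/(1 - (1/(1 - x))) = -1/x; check: E(4) = -4/3 but E(-1/3) = -1/4.   [not invariant]

Only (A) is unchanged. Indeed f(f(x)) = 1/(1 - 1/(1-x)) = (1-x)/(-x) = (x-1)/x, so E(x) = x + f(x) + f(f(x)) is the sum over the whole 3-cycle; applying f just permutes the three terms cyclically (x -> f(x) -> f(f(x)) -> x), leaving the sum unchanged.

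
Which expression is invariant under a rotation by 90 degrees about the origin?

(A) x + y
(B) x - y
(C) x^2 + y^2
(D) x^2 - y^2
C

A rotation by 90 degrees sends (x, y) to (-y, x).
Substitute the transformed coordinates into each option and compare with the original:
(A) x + y  ->  (-y) + (x) = x - y   [differs from x + y: not invariant]
(B) x - y  ->  (-y) - (x) = -x - y   [differs from x - y: not invariant]
(C) x^2 + y^2  ->  (-y)^2 + (x)^2 = x^2 + y^2   [equals x^2 + y^2: invariant]
(D) x^2 - y^2  ->  (-y)^2 - (x)^2 = -x^2 + y^2   [differs from x^2 - y^2: not invariant]

Only option (C), x^2 + y^2, is unchanged by the transformation.
Geometrically, x^2 + y^2 is the squared distance from the origin, which every rotation about the origin preserves.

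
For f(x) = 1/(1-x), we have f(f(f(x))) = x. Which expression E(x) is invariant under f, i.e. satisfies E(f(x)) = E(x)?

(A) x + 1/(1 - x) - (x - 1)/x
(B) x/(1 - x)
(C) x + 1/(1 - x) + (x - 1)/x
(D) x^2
C

Replace x by f(x) = 1/(1 - x) in each option and simplify. As a quick numerical cross-check, also compare E(5) with E(f(5)) = E(-1/4).

(A) x + 1/(1 - x) - (x - 1)/x  ->  (1/(1 - x)) + 1/(1 - (1/(1 - x))) - ((1/(1 - x)) - 1)/(1/(1 - x)) = (x^2(1 - x) - x + (x - 1)^2)/(x(x - 1)); check: E(5) = 79/20 but E(-1/4) = -89/20.   [not invariant]
(B) x/(1 - x)  ->  (1/(1 - x))/(1 - (1/(1 - x))) = -1/x; check: E(5) = -5/4 but E(-1/4) = -1/5.   [not invariant]
(C) x + 1/(1 - x) + (x - 1)/x  ->  (1/(1 - x)) + 1/(1 - (1/(1 - x))) + ((1/(1 - x)) - 1)/(1/(1 - x)), which simplifies back to x + 1/(1 - x) + (x - 1)/x; check: E(5) = 111/20, E(-1/4) = 111/20.   [invariant]
(D) x^2  ->  (1/(1 - x))^2 = (x - 1)^(-2); check: E(5) = 25 but E(-1/4) = 1/16.   [not invariant]

Only (C) is unchanged. Indeed f(f(x)) = 1/(1 - 1/(1-x)) = (1-x)/(-x) = (x-1)/x, so E(x) = x + f(x) + f(f(x)) is the sum over the whole 3-cycle; applying f just permutes the three terms cyclically (x -> f(x) -> f(f(x)) -> x), leaving the sum unchanged.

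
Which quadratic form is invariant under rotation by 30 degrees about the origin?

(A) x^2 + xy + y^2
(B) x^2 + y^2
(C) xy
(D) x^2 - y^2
B

Rotation by 30 degrees sends (x, y) to (sqrt(3)x/2 - y/2, x/2 + sqrt(3)y/2).
Substitute the transformed coordinates into each option and compare with the original:
(A) x^2 + xy + y^2  ->  (sqrt(3)x/2 - y/2)^2 + (sqrt(3)x/2 - y/2)(x/2 + sqrt(3)y/2) + (x/2 + sqrt(3)y/2)^2 = sqrt(3)x^2/4 + x^2 + xy/2 - sqrt(3)y^2/4 + y^2   [differs from x^2 + xy + y^2: not invariant]
(B) x^2 + y^2  ->  (sqrt(3)x/2 - y/2)^2 + (x/2 + sqrt(3)y/2)^2 = x^2 + y^2   [equals x^2 + y^2: invariant]
(C) xy  ->  (sqrt(3)x/2 - y/2)(x/2 + sqrt(3)y/2) = sqrt(3)x^2/4 + xy/2 - sqrt(3)y^2/4   [differs from xy: not invariant]
(D) x^2 - y^2  ->  (sqrt(3)x/2 - y/2)^2 - (x/2 + sqrt(3)y/2)^2 = x^2/2 - sqrt(3)xy - y^2/2   [differs from x^2 - y^2: not invariant]

Only option (B), x^2 + y^2, is unchanged by the transformation.
x^2 + y^2 is the squared distance from the origin, which rotations preserve.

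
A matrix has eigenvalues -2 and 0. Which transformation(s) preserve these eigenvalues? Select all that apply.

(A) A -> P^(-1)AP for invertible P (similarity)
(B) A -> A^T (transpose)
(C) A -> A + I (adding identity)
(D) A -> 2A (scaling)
A and B

Eigenvalues are preserved by:
1. Similarity transformations: A -> P^(-1)AP (same characteristic polynomial)
2. Transpose: A^T has the same eigenvalues as A

Eigenvalues are NOT preserved by:
- Adding identity: eigenvalues become -2+1, 0+1
- Scaling: eigenvalues become -4, 0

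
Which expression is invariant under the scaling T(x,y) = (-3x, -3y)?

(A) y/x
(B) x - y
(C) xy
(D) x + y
A

Under the uniform scaling T(x,y) = (-3x, -3y):
Substitute the transformed coordinates into each option and compare with the original:
(A) y/x  ->  (-3y)/(-3x) = y/x   [equals y/x: invariant]
(B) x - y  ->  (-3x) - (-3y) = -3x + 3y   [differs from x - y: not invariant]
(C) xy  ->  (-3x)(-3y) = 9xy   [differs from xy: not invariant]
(D) x + y  ->  (-3x) + (-3y) = -3x - 3y   [differs from x + y: not invariant]

Only option (A), y/x, is unchanged by the transformation.
The common factor -3 cancels in a ratio of coordinates, while sums, products and sums of squares pick up factors of -3 or 9.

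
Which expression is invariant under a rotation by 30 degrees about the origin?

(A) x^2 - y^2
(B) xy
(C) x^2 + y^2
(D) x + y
C

A rotation by 30 degrees sends (x, y) to (sqrt(3)x/2 - y/2, x/2 + sqrt(3)y/2).
Substitute the transformed coordinates into each option and compare with the original:
(A) x^2 - y^2  ->  (sqrt(3)x/2 - y/2)^2 - (x/2 + sqrt(3)y/2)^2 = x^2/2 - sqrt(3)xy - y^2/2   [differs from x^2 - y^2: not invariant]
(B) xy  ->  (sqrt(3)x/2 - y/2)(x/2 + sqrt(3)y/2) = sqrt(3)x^2/4 + xy/2 - sqrt(3)y^2/4   [differs from xy: not invariant]
(C) x^2 + y^2  ->  (sqrt(3)x/2 - y/2)^2 + (x/2 + sqrt(3)y/2)^2 = x^2 + y^2   [equals x^2 + y^2: invariant]
(D) x + y  ->  (sqrt(3)x/2 - y/2) + (x/2 + sqrt(3)y/2) = x/2 + sqrt(3)x/2 - y/2 + sqrt(3)y/2   [differs from x + y: not invariant]

Only option (C), x^2 + y^2, is unchanged by the transformation.
Geometrically, x^2 + y^2 is the squared distance from the origin, which every rotation about the origin preserves.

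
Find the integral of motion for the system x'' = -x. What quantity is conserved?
E = (x')^2 + x^2

Multiply the equation by x':
x' * x'' = -x * x'
The left side is d/dt[(x')^2/2] and the right side is d/dt[-x^2/2], so
d/dt[(x')^2/2 + x^2/2] = 0, i.e. (x')^2/2 + x^2/2 = constant.
Multiplying by 2, the integral of motion is E = (x')^2 + x^2.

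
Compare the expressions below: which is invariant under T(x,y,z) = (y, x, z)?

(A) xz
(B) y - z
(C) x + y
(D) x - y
C

Apply T(x,y,z) = (y, x, z) to each option, i.e. replace (x, y, z) by the transformed coordinates.
Substitute the transformed coordinates into each option and compare with the original:
(A) xz  ->  (y)(z) = yz   [differs from xz: not invariant]
(B) y - z  ->  (x) - (z) = x - z   [differs from y - z: not invariant]
(C) x + y  ->  (y) + (x) = x + y   [equals x + y: invariant]
(D) x - y  ->  (y) - (x) = -x + y   [differs from x - y: not invariant]

Only option (C), x + y, is unchanged by the transformation.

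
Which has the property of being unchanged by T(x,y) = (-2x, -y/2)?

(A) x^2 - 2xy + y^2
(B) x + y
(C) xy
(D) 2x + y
C

An expression E(x,y) is invariant under T if E(T(x,y)) = E(x,y). Here T(x,y) = (-2x, -y/2).
Substitute the transformed coordinates into each option and compare with the original:
(A) x^2 - 2xy + y^2  ->  (-2x)^2 - 2(-2x)(-y/2) + (-y/2)^2 = 4x^2 - 2xy + y^2/4   [differs from x^2 - 2xy + y^2: not invariant]
(B) x + y  ->  (-2x) + (-y/2) = -2x - y/2   [differs from x + y: not invariant]
(C) xy  ->  (-2x)(-y/2) = xy   [equals xy: invariant]
(D) 2x + y  ->  2(-2x) + (-y/2) = -4x - y/2   [differs from 2x + y: not invariant]

Only option (C), xy, is unchanged by the transformation.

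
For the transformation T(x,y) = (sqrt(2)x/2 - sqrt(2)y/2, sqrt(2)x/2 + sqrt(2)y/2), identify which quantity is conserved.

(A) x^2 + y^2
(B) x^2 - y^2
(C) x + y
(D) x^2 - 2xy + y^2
A

An expression E(x,y) is invariant under T if E(T(x,y)) = E(x,y). Here T(x,y) = (sqrt(2)x/2 - sqrt(2)y/2, sqrt(2)x/2 + sqrt(2)y/2).
Substitute the transformed coordinates into each option and compare with the original:
(A) x^2 + y^2  ->  (sqrt(2)x/2 - sqrt(2)y/2)^2 + (sqrt(2)x/2 + sqrt(2)y/2)^2 = x^2 + y^2   [equals x^2 + y^2: invariant]
(B) x^2 - y^2  ->  (sqrt(2)x/2 - sqrt(2)y/2)^2 - (sqrt(2)x/2 + sqrt(2)y/2)^2 = -2xy   [differs from x^2 - y^2: not invariant]
(C) x + y  ->  (sqrt(2)x/2 - sqrt(2)y/2) + (sqrt(2)x/2 + sqrt(2)y/2) = sqrt(2)x   [differs from x + y: not invariant]
(D) x^2 - 2xy + y^2  ->  (sqrt(2)x/2 - sqrt(2)y/2)^2 - 2(sqrt(2)x/2 - sqrt(2)y/2)(sqrt(2)x/2 + sqrt(2)y/2) + (sqrt(2)x/2 + sqrt(2)y/2)^2 = 2y^2   [differs from x^2 - 2xy + y^2: not invariant]

Only option (A), x^2 + y^2, is unchanged by the transformation.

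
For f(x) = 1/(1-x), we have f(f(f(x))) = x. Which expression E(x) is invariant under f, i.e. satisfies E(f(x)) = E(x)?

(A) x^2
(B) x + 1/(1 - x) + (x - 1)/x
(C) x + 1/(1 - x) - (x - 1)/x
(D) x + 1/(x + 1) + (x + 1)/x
B

Replace x by f(x) = 1/(1 - x) in each option and simplify. As a quick numerical cross-check, also compare E(5) with E(f(5)) = E(-1/4).

(A) x^2  ->  (1/(1 - x))^2 = (x - 1)^(-2); check: E(5) = 25 but E(-1/4) = 1/16.   [not invariant]
(B) x + 1/(1 - x) + (x - 1)/x  ->  (1/(1 - x)) + 1/(1 - (1/(1 - x))) + ((1/(1 - x)) - 1)/(1/(1 - x)), which simplifies back to x + 1/(1 - x) + (x - 1)/x; check: E(5) = 111/20, E(-1/4) = 111/20.   [invariant]
(C) x + 1/(1 - x) - (x - 1)/x  ->  (1/(1 - x)) + 1/(1 - (1/(1 - x))) - ((1/(1 - x)) - 1)/(1/(1 - x)) = (x^2(1 - x) - x + (x - 1)^2)/(x(x - 1)); check: E(5) = 79/20 but E(-1/4) = -89/20.   [not invariant]
(D) x + 1/(x + 1) + (x + 1)/x  ->  (1/(1 - x)) + 1/((1/(1 - x)) + 1) + ((1/(1 - x)) + 1)/(1/(1 - x)) = (-x^3 + 6x^2 - 11x + 7)/(x^2 - 3x + 2); check: E(5) = 191/30 but E(-1/4) = -23/12.   [not invariant]

Only (B) is unchanged. Indeed f(f(x)) = 1/(1 - 1/(1-x)) = (1-x)/(-x) = (x-1)/x, so E(x) = x + f(x) + f(f(x)) is the sum over the whole 3-cycle; applying f just permutes the three terms cyclically (x -> f(x) -> f(f(x)) -> x), leaving the sum unchanged.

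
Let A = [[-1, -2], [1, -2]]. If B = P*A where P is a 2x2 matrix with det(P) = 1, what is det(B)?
4

By the multiplicative property of determinants, det(B) = det(P*A) = det(P) * det(A) = det(A),
so the determinant is invariant under multiplication by any determinant-1 matrix; we just need det(A).

det(A) = (-1)(-2) - (-2)(1) = 2 - (-2) = 4

Therefore det(B) = 1 * 4 = 4.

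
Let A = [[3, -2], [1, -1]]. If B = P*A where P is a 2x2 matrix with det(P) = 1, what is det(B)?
-1

By the multiplicative property of determinants, det(B) = det(P*A) = det(P) * det(A) = det(A),
so the determinant is invariant under multiplication by any determinant-1 matrix; we just need det(A).

det(A) = (3)(-1) - (-2)(1) = -3 - (-2) = -1

Therefore det(B) = 1 * (-1) = -1.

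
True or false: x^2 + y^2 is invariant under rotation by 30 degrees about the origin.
True

Applying rotation by 30 degrees: x' = x*cos(30 degrees) - y*sin(30 degrees) = sqrt(3)x/2 - y/2, y' = x*sin(30 degrees) + y*cos(30 degrees) = x/2 + sqrt(3)y/2

Substituting into x^2 + y^2:
(sqrt(3)x/2 - y/2)^2 + (x/2 + sqrt(3)y/2)^2
= x^2 + y^2

This equals the original expression x^2 + y^2, so it IS invariant.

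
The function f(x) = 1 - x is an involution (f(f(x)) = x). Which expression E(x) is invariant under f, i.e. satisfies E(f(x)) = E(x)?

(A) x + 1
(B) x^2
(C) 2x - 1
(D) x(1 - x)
D

Replace x by f(x) = 1 - x in each option and simplify. As a quick numerical cross-check, also compare E(4) with E(f(4)) = E(-3).

(A) x + 1  ->  (1 - x) + 1 = 2 - x; check: E(4) = 5 but E(-3) = -2.   [not invariant]
(B) x^2  ->  (1 - x)^2 = (x - 1)^2; check: E(4) = 16 but E(-3) = 9.   [not invariant]
(C) 2x - 1  ->  2(1 - x) - 1 = 1 - 2x; check: E(4) = 7 but E(-3) = -7.   [not invariant]
(D) x(1 - x)  ->  (1 - x)(1 - (1 - x)), which simplifies back to x(1 - x); check: E(4) = -12, E(-3) = -12.   [invariant]

Only (D) is unchanged. E is symmetric under swapping x with f(x) = 1 - x, which is exactly what an involution does.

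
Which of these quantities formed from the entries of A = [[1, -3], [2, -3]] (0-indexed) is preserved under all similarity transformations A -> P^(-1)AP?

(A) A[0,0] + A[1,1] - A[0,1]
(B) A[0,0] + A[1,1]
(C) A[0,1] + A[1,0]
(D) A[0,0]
B

A[0,0] + A[1,1] is the trace of A. By the cyclic property of the trace, tr(P^(-1)AP) = tr(APP^(-1)) = tr(A), so it is the same for every matrix similar to A.

The other combinations are not similarity invariants. For example, take P = [[2, 1], [1, 1]] (det P = 1), so P^(-1) = [[1, -1], [-1, 2]] and
B = P^(-1)AP = [[-2, -1], [3, 0]].
Evaluating each option on A and on B:
(A) A[0,0] + A[1,1] - A[0,1]: 1 for A, -1 for B -> changes
(B) A[0,0] + A[1,1]: -2 for A, -2 for B -> unchanged
(C) A[0,1] + A[1,0]: -1 for A, 2 for B -> changes
(D) A[0,0]: 1 for A, -2 for B -> changes

Only (B) A[0,0] + A[1,1] = -2 survives (and it does so for every P, not just this one), so it is the invariant.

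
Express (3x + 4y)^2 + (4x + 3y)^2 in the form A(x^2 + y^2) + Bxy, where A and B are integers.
25(x^2 + y^2) + 48xy

Expanding: (3x + 4y)^2 = 9x^2 + 24xy + 16y^2
(4x + 3y)^2 = 16x^2 + 24xy + 9y^2
Sum = (9+16)(x^2+y^2) + 48xy = 25(x^2 + y^2) + 48xy
This is symmetric in x and y.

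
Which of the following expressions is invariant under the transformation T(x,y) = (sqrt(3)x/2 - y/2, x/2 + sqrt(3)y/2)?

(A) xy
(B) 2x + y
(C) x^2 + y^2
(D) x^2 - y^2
C

An expression E(x,y) is invariant under T if E(T(x,y)) = E(x,y). Here T(x,y) = (sqrt(3)x/2 - y/2, x/2 + sqrt(3)y/2).
Substitute the transformed coordinates into each option and compare with the original:
(A) xy  ->  (sqrt(3)x/2 - y/2)(x/2 + sqrt(3)y/2) = sqrt(3)x^2/4 + xy/2 - sqrt(3)y^2/4   [differs from xy: not invariant]
(B) 2x + y  ->  2(sqrt(3)x/2 - y/2) + (x/2 + sqrt(3)y/2) = x/2 + sqrt(3)x - y + sqrt(3)y/2   [differs from 2x + y: not invariant]
(C) x^2 + y^2  ->  (sqrt(3)x/2 - y/2)^2 + (x/2 + sqrt(3)y/2)^2 = x^2 + y^2   [equals x^2 + y^2: invariant]
(D) x^2 - y^2  ->  (sqrt(3)x/2 - y/2)^2 - (x/2 + sqrt(3)y/2)^2 = x^2/2 - sqrt(3)xy - y^2/2   [differs from x^2 - y^2: not invariant]

Only option (C), x^2 + y^2, is unchanged by the transformation.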